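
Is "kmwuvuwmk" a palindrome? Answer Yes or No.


Input string: 'kmwuvuwmk'
Reversed: 'kmwuvuwmk'
Compare pairs: s[0]='k' vs s[8]='k' (match), s[1]='m' vs s[7]='m' (match), s[2]='w' vs s[6]='w' (match), s[3]='u' vs s[5]='u' (match)
Palindrome: Yes


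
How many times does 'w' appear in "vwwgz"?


Input string: 'vwwgz'
Target character: 'w'
Scan each position: s[1]='w', s[2]='w'
Matches found at indices: 1, 2
Total: 2


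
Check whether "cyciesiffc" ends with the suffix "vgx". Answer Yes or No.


Input string: 'cyciesiffc'
Suffix to check: 'vgx'
Last 3 characters of input: 'ffc'
Match: False
Result: No


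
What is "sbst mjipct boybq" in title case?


Input string: 'sbst mjipct boybq'
Operation: capitalize first letter of each word
Word transformations: 'sbst'->'Sbst', 'mjipct'->'Mjipct', 'boybq'->'Boybq'
Result: Sbst Mjipct Boybq


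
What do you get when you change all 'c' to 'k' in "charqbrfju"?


Input string: 'charqbrfju'
Operation: replace 'c' with 'k'
Positions of 'c': 0
After replacement: kharqbrfju


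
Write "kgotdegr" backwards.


Input string: 'kgotdegr'
Operation: reverse character order
Original order: 'k' -> 'g' -> 'o' -> 't' -> 'd' -> 'e' -> 'g' -> 'r'
Reversed order: 'r' -> 'g' -> 'e' -> 'd' -> 't' -> 'o' -> 'g' -> 'k'
Result: rgedtogk


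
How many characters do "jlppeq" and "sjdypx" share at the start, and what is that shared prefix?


String 1: 'jlppeq'
String 2: 'sjdypx'
Compare position by position:
pos 0: 'j' vs 's' differ -> stop
Longest common prefix: "" (length 0)


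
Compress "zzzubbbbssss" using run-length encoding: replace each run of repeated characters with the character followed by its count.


Input: 'zzzubbbbssss'
Operation: identify consecutive runs
Runs: 'zzz' -> z3, 'u' -> u1, 'bbbb' -> b4, 'ssss' -> s4
Encoded: z3u1b4s4


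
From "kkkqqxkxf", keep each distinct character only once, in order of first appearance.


Input: 'kkkqqxkxf'
Operation: keep first occurrence of each character
Scan: s[0]='k' new -> keep; s[1]='k' seen -> skip; s[2]='k' seen -> skip; s[3]='q' new -> keep; s[4]='q' seen -> skip; s[5]='x' new -> keep; s[6]='k' seen -> skip; s[7]='x' seen -> skip; s[8]='f' new -> keep
Result: kqxf


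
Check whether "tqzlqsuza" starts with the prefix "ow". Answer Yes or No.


Input string: 'tqzlqsuza'
Prefix to check: 'ow'
First 2 characters of input: 'tq'
Match: False
Result: No


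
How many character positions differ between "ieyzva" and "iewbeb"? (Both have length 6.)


String 1: 'ieyzva'
String 2: 'iewbeb'
Compare each position: pos 0: 'i'=='i', pos 1: 'e'=='e', pos 2: 'y'!='w', pos 3: 'z'!='b', pos 4: 'v'!='e', pos 5: 'a'!='b'
Differing positions: 4
Hamming distance: 4


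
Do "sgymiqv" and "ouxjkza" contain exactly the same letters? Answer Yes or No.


String 1: 'sgymiqv' -> sorted: 'gimqsvy'
String 2: 'ouxjkza' -> sorted: 'ajkouxz'
Compare sorted forms: 'gimqsvy' != 'ajkouxz'
Anagram: No


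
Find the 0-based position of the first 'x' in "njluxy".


Input string: 'njluxy'
Target: 'x'
Scanning left to right: s[0]='n', s[1]='j', s[2]='l', s[3]='u', s[4]='x'
First match at index: 4


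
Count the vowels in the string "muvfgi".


Input string: 'muvfgi'
Operation: count vowels (a, e, i, o, u)
Scan: s[0]='m', s[1]='u' (vowel), s[2]='v', s[3]='f', s[4]='g', s[5]='i' (vowel)
Vowels found: 2
Result: 2


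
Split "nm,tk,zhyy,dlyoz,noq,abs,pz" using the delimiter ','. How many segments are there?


Input string: 'nm,tk,zhyy,dlyoz,noq,abs,pz'
Delimiter: ','
Split result: 'nm', 'tk', 'zhyy', 'dlyoz', 'noq', 'abs', 'pz'
Number of parts: 7


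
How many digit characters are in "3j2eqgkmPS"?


Input string: '3j2eqgkmPS'
Operation: count digit characters (0-9)
Scan: '3'(digit), 'j', '2'(digit), 'e', 'q', 'g', 'k', 'm', 'P', 'S'
Digits found: 2
Result: 2


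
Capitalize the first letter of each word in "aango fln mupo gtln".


Input string: 'aango fln mupo gtln'
Operation: capitalize first letter of each word
Word transformations: 'aango'->'Aango', 'fln'->'Fln', 'mupo'->'Mupo', 'gtln'->'Gtln'
Result: Aango Fln Mupo Gtln


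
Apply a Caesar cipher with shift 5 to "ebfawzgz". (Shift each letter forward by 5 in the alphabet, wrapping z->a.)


Input: 'ebfawzgz', shift = 5
Operation: for each letter, (position + 5) mod 26
Mapping: 'e'(4+5=9)->'j', 'b'(1+5=6)->'g', 'f'(5+5=10)->'k', 'a'(0+5=5)->'f', 'w'(22+5=27, 27 mod 26=1)->'b', 'z'(25+5=30, 30 mod 26=4)->'e', 'g'(6+5=11)->'l', 'z'(25+5=30, 30 mod 26=4)->'e'
Result: jgkfbele


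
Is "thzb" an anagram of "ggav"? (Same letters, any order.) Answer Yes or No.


String 1: 'ggav' -> sorted: 'aggv'
String 2: 'thzb' -> sorted: 'bhtz'
Compare sorted forms: 'aggv' != 'bhtz'
Anagram: No


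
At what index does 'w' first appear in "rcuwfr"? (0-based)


Input string: 'rcuwfr'
Target: 'w'
Scanning left to right: s[0]='r', s[1]='c', s[2]='u', s[3]='w'
First match at index: 3


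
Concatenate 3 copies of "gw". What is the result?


Input string: 'gw'
Operation: repeat 3 times
Concatenation: 'gw' + 'gw' + 'gw'
Result: gwgwgw


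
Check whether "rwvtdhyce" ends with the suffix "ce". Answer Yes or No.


Input string: 'rwvtdhyce'
Suffix to check: 'ce'
Last 2 characters of input: 'ce'
Match: True
Result: Yes


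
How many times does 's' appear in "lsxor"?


Input string: 'lsxor'
Target character: 's'
Scan each position: s[1]='s'
Matches found at indices: 1
Total: 1


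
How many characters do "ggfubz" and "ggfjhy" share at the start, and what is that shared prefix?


String 1: 'ggfubz'
String 2: 'ggfjhy'
Compare position by position:
pos 0: 'g' vs 'g' match
pos 1: 'g' vs 'g' match
pos 2: 'f' vs 'f' match
pos 3: 'u' vs 'j' differ -> stop
Longest common prefix: "ggf" (length 3)


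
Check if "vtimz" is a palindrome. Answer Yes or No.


Input string: 'vtimz'
Reversed: 'zmitv'
Compare pairs: s[0]='v' vs s[4]='z' (mismatch), s[1]='t' vs s[3]='m' (mismatch)
Palindrome: No


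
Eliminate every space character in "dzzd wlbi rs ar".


Input string: 'dzzd wlbi rs ar'
Operation: remove all spaces
Words: 'dzzd', 'wlbi', 'rs', 'ar'
Join without spaces: dzzdwlbirsar


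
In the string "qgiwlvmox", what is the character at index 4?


Input string: 'qgiwlvmox'
Operation: get character at index 4
Index mapping: s[0]='q', s[1]='g', s[2]='i', s[3]='w', s[4]='l'
Result: 'l'


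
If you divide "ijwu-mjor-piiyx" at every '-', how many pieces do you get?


Input string: 'ijwu-mjor-piiyx'
Delimiter: '-'
Split result: 'ijwu', 'mjor', 'piiyx'
Number of parts: 3


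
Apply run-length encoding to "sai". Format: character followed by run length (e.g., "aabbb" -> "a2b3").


Input: 'sai'
Operation: identify consecutive runs
Runs: 's' -> s1, 'a' -> a1, 'i' -> i1
Encoded: s1a1i1


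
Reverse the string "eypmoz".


Input string: 'eypmoz'
Operation: reverse character order
Original order: 'e' -> 'y' -> 'p' -> 'm' -> 'o' -> 'z'
Reversed order: 'z' -> 'o' -> 'm' -> 'p' -> 'y' -> 'e'
Result: zompye


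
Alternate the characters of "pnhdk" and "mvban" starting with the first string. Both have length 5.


String 1: 'pnhdk'
String 2: 'mvban'
Operation: alternate characters
Pairs: 'p'+'m', 'n'+'v', 'h'+'b', 'd'+'a', 'k'+'n'
Result: pmnvhbdakn


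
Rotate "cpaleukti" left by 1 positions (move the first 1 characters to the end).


Input: 'cpaleukti', shift = 1
Operation: split at index 1 and swap parts
Front part s[0:1] = 'c'
Back part s[1:] = 'paleukti'
Rotated = back + front = 'paleukti' + 'c'
Result: paleuktic


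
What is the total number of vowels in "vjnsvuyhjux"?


Input string: 'vjnsvuyhjux'
Operation: count vowels (a, e, i, o, u)
Scan: s[0]='v', s[1]='j', s[2]='n', s[3]='s', s[4]='v', s[5]='u' (vowel), s[6]='y', s[7]='h', s[8]='j', s[9]='u' (vowel), s[10]='x'
Vowels found: 2
Result: 2


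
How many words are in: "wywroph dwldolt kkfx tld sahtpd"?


Input string: 'wywroph dwldolt kkfx tld sahtpd'
Operation: split by spaces
Words found: 'wywroph', 'dwldolt', 'kkfx', 'tld', 'sahtpd'
Word count: 5


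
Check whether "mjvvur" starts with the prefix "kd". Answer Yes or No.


Input string: 'mjvvur'
Prefix to check: 'kd'
First 2 characters of input: 'mj'
Match: False
Result: No


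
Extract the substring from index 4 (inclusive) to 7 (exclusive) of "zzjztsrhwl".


Input string: 'zzjztsrhwl'
Operation: slice [4:7]
Extract characters: s[4]='t', s[5]='s', s[6]='r'
Result: tsr


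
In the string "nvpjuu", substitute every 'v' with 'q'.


Input string: 'nvpjuu'
Operation: replace 'v' with 'q'
Positions of 'v': 1
After replacement: nqpjuu


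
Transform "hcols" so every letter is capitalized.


Input string: 'hcols'
Operation: convert each letter to uppercase
Mapping: 'h'->'H', 'c'->'C', 'o'->'O', 'l'->'L', 's'->'S'
Result: HCOLS


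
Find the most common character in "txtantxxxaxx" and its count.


Input: 'txtantxxxaxx'
Operation: tally each character
Counts: 'a':2, 'n':1, 't':3, 'x':6
Maximum: 'x' appears 6 times


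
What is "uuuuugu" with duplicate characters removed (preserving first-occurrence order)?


Input: 'uuuuugu'
Operation: keep first occurrence of each character
Scan: s[0]='u' new -> keep; s[1]='u' seen -> skip; s[2]='u' seen -> skip; s[3]='u' seen -> skip; s[4]='u' seen -> skip; s[5]='g' new -> keep; s[6]='u' seen -> skip
Result: ug


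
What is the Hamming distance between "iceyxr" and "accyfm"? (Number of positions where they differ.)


String 1: 'iceyxr'
String 2: 'accyfm'
Compare each position: pos 0: 'i'!='a', pos 1: 'c'=='c', pos 2: 'e'!='c', pos 3: 'y'=='y', pos 4: 'x'!='f', pos 5: 'r'!='m'
Differing positions: 4
Hamming distance: 4


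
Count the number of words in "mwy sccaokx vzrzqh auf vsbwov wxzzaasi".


Input string: 'mwy sccaokx vzrzqh auf vsbwov wxzzaasi'
Operation: split by spaces
Words found: 'mwy', 'sccaokx', 'vzrzqh', 'auf', 'vsbwov', 'wxzzaasi'
Word count: 6


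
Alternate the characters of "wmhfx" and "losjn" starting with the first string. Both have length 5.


String 1: 'wmhfx'
String 2: 'losjn'
Operation: alternate characters
Pairs: 'w'+'l', 'm'+'o', 'h'+'s', 'f'+'j', 'x'+'n'
Result: wlmohsfjxn


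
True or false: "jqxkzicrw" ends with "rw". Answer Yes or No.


Input string: 'jqxkzicrw'
Suffix to check: 'rw'
Last 2 characters of input: 'rw'
Match: True
Result: Yes


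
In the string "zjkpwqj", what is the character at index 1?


Input string: 'zjkpwqj'
Operation: get character at index 1
Index mapping: s[0]='z', s[1]='j'
Result: 'j'


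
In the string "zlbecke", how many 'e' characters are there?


Input string: 'zlbecke'
Target character: 'e'
Scan each position: s[3]='e', s[6]='e'
Matches found at indices: 3, 6
Total: 2


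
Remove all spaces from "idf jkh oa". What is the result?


Input string: 'idf jkh oa'
Operation: remove all spaces
Words: 'idf', 'jkh', 'oa'
Join without spaces: idfjkhoa


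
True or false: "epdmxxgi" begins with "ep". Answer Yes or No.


Input string: 'epdmxxgi'
Prefix to check: 'ep'
First 2 characters of input: 'ep'
Match: True
Result: Yes


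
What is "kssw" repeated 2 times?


Input string: 'kssw'
Operation: repeat 2 times
Concatenation: 'kssw' + 'kssw'
Result: ksswkssw


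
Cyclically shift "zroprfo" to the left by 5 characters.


Input: 'zroprfo', shift = 5
Operation: split at index 5 and swap parts
Front part s[0:5] = 'zropr'
Back part s[5:] = 'fo'
Rotated = back + front = 'fo' + 'zropr'
Result: fozropr


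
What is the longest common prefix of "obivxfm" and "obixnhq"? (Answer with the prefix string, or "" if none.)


String 1: 'obivxfm'
String 2: 'obixnhq'
Compare position by position:
pos 0: 'o' vs 'o' match
pos 1: 'b' vs 'b' match
pos 2: 'i' vs 'i' match
pos 3: 'v' vs 'x' differ -> stop
Longest common prefix: "obi" (length 3)


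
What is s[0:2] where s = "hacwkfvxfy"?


Input string: 'hacwkfvxfy'
Operation: slice [0:2]
Extract characters: s[0]='h', s[1]='a'
Result: ha


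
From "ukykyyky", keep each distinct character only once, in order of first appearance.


Input: 'ukykyyky'
Operation: keep first occurrence of each character
Scan: s[0]='u' new -> keep; s[1]='k' new -> keep; s[2]='y' new -> keep; s[3]='k' seen -> skip; s[4]='y' seen -> skip; s[5]='y' seen -> skip; s[6]='k' seen -> skip; s[7]='y' seen -> skip
Result: uky


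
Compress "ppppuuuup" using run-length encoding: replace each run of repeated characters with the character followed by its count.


Input: 'ppppuuuup'
Operation: identify consecutive runs
Runs: 'pppp' -> p4, 'uuuu' -> u4, 'p' -> p1
Encoded: p4u4p1


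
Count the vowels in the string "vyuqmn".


Input string: 'vyuqmn'
Operation: count vowels (a, e, i, o, u)
Scan: s[0]='v', s[1]='y', s[2]='u' (vowel), s[3]='q', s[4]='m', s[5]='n'
Vowels found: 1
Result: 1


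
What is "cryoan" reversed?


Input string: 'cryoan'
Operation: reverse character order
Original order: 'c' -> 'r' -> 'y' -> 'o' -> 'a' -> 'n'
Reversed order: 'n' -> 'a' -> 'o' -> 'y' -> 'r' -> 'c'
Result: naoyrc


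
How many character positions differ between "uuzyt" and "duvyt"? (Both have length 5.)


String 1: 'uuzyt'
String 2: 'duvyt'
Compare each position: pos 0: 'u'!='d', pos 1: 'u'=='u', pos 2: 'z'!='v', pos 3: 'y'=='y', pos 4: 't'=='t'
Differing positions: 2
Hamming distance: 2


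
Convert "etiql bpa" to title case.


Input string: 'etiql bpa'
Operation: capitalize first letter of each word
Word transformations: 'etiql'->'Etiql', 'bpa'->'Bpa'
Result: Etiql Bpa


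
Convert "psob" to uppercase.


Input string: 'psob'
Operation: convert each letter to uppercase
Mapping: 'p'->'P', 's'->'S', 'o'->'O', 'b'->'B'
Result: PSOB


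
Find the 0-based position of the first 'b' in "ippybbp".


Input string: 'ippybbp'
Target: 'b'
Scanning left to right: s[0]='i', s[1]='p', s[2]='p', s[3]='y', s[4]='b'
First match at index: 4


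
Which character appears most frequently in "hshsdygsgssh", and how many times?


Input: 'hshsdygsgssh'
Operation: tally each character
Counts: 'd':1, 'g':2, 'h':3, 's':5, 'y':1
Maximum: 's' appears 5 times


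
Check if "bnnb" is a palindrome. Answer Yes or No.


Input string: 'bnnb'
Reversed: 'bnnb'
Compare pairs: s[0]='b' vs s[3]='b' (match), s[1]='n' vs s[2]='n' (match)
Palindrome: Yes


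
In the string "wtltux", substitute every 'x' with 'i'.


Input string: 'wtltux'
Operation: replace 'x' with 'i'
Positions of 'x': 5
After replacement: wtltui


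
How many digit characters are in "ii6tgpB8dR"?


Input string: 'ii6tgpB8dR'
Operation: count digit characters (0-9)
Scan: 'i', 'i', '6'(digit), 't', 'g', 'p', 'B', '8'(digit), 'd', 'R'
Digits found: 2
Result: 2


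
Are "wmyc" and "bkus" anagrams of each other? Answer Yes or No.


String 1: 'wmyc' -> sorted: 'cmwy'
String 2: 'bkus' -> sorted: 'bksu'
Compare sorted forms: 'cmwy' != 'bksu'
Anagram: No


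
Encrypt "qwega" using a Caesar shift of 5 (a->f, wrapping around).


Input: 'qwega', shift = 5
Operation: for each letter, (position + 5) mod 26
Mapping: 'q'(16+5=21)->'v', 'w'(22+5=27, 27 mod 26=1)->'b', 'e'(4+5=9)->'j', 'g'(6+5=11)->'l', 'a'(0+5=5)->'f'
Result: vbjlf


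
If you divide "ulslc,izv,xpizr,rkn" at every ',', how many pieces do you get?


Input string: 'ulslc,izv,xpizr,rkn'
Delimiter: ','
Split result: 'ulslc', 'izv', 'xpizr', 'rkn'
Number of parts: 4


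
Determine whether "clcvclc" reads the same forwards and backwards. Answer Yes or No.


Input string: 'clcvclc'
Reversed: 'clcvclc'
Compare pairs: s[0]='c' vs s[6]='c' (match), s[1]='l' vs s[5]='l' (match), s[2]='c' vs s[4]='c' (match)
Palindrome: Yes


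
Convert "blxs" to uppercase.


Input string: 'blxs'
Operation: convert each letter to uppercase
Mapping: 'b'->'B', 'l'->'L', 'x'->'X', 's'->'S'
Result: BLXS


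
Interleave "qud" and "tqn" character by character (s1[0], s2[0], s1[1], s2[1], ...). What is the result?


String 1: 'qud'
String 2: 'tqn'
Operation: alternate characters
Pairs: 'q'+'t', 'u'+'q', 'd'+'n'
Result: qtuqdn


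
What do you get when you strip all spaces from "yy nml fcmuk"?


Input string: 'yy nml fcmuk'
Operation: remove all spaces
Words: 'yy', 'nml', 'fcmuk'
Join without spaces: yynmlfcmuk


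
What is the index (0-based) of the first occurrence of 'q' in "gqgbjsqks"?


Input string: 'gqgbjsqks'
Target: 'q'
Scanning left to right: s[0]='g', s[1]='q'
First match at index: 1


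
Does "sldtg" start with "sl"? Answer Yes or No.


Input string: 'sldtg'
Prefix to check: 'sl'
First 2 characters of input: 'sl'
Match: True
Result: Yes


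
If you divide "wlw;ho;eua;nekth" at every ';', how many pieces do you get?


Input string: 'wlw;ho;eua;nekth'
Delimiter: ';'
Split result: 'wlw', 'ho', 'eua', 'nekth'
Number of parts: 4


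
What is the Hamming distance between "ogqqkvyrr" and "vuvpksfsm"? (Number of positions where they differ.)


String 1: 'ogqqkvyrr'
String 2: 'vuvpksfsm'
Compare each position: pos 0: 'o'!='v', pos 1: 'g'!='u', pos 2: 'q'!='v', pos 3: 'q'!='p', pos 4: 'k'=='k', pos 5: 'v'!='s', pos 6: 'y'!='f', pos 7: 'r'!='s', pos 8: 'r'!='m'
Differing positions: 8
Hamming distance: 8


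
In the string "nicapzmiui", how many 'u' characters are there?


Input string: 'nicapzmiui'
Target character: 'u'
Scan each position: s[8]='u'
Matches found at indices: 8
Total: 1


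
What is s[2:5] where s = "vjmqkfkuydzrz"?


Input string: 'vjmqkfkuydzrz'
Operation: slice [2:5]
Extract characters: s[2]='m', s[3]='q', s[4]='k'
Result: mqk


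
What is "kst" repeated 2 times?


Input string: 'kst'
Operation: repeat 2 times
Concatenation: 'kst' + 'kst'
Result: kstkst


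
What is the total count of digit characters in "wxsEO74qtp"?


Input string: 'wxsEO74qtp'
Operation: count digit characters (0-9)
Scan: 'w', 'x', 's', 'E', 'O', '7'(digit), '4'(digit), 'q', 't', 'p'
Digits found: 2
Result: 2


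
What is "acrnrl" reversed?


Input string: 'acrnrl'
Operation: reverse character order
Original order: 'a' -> 'c' -> 'r' -> 'n' -> 'r' -> 'l'
Reversed order: 'l' -> 'r' -> 'n' -> 'r' -> 'c' -> 'a'
Result: lrnrca


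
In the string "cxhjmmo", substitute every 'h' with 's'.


Input string: 'cxhjmmo'
Operation: replace 'h' with 's'
Positions of 'h': 2
After replacement: cxsjmmo


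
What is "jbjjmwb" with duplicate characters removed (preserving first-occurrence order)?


Input: 'jbjjmwb'
Operation: keep first occurrence of each character
Scan: s[0]='j' new -> keep; s[1]='b' new -> keep; s[2]='j' seen -> skip; s[3]='j' seen -> skip; s[4]='m' new -> keep; s[5]='w' new -> keep; s[6]='b' seen -> skip
Result: jbmw


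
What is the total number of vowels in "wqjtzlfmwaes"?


Input string: 'wqjtzlfmwaes'
Operation: count vowels (a, e, i, o, u)
Scan: s[0]='w', s[1]='q', s[2]='j', s[3]='t', s[4]='z', s[5]='l', s[6]='f', s[7]='m', s[8]='w', s[9]='a' (vowel), s[10]='e' (vowel), s[11]='s'
Vowels found: 2
Result: 2


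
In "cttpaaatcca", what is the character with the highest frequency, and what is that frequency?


Input: 'cttpaaatcca'
Operation: tally each character
Counts: 'a':4, 'c':3, 'p':1, 't':3
Maximum: 'a' appears 4 times


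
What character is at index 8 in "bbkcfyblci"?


Input string: 'bbkcfyblci'
Operation: get character at index 8
Index mapping: s[0]='b', s[1]='b', s[2]='k', s[3]='c', s[4]='f', s[5]='y', s[6]='b', s[7]='l', s[8]='c'
Result: 'c'


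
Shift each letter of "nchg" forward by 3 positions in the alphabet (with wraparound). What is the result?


Input: 'nchg', shift = 3
Operation: for each letter, (position + 3) mod 26
Mapping: 'n'(13+3=16)->'q', 'c'(2+3=5)->'f', 'h'(7+3=10)->'k', 'g'(6+3=9)->'j'
Result: qfkj


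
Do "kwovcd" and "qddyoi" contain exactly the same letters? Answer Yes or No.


String 1: 'kwovcd' -> sorted: 'cdkovw'
String 2: 'qddyoi' -> sorted: 'ddioqy'
Compare sorted forms: 'cdkovw' != 'ddioqy'
Anagram: No


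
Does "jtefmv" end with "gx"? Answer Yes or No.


Input string: 'jtefmv'
Suffix to check: 'gx'
Last 2 characters of input: 'mv'
Match: False
Result: No


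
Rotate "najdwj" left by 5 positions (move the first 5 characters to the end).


Input: 'najdwj', shift = 5
Operation: split at index 5 and swap parts
Front part s[0:5] = 'najdw'
Back part s[5:] = 'j'
Rotated = back + front = 'j' + 'najdw'
Result: jnajdw


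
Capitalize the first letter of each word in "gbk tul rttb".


Input string: 'gbk tul rttb'
Operation: capitalize first letter of each word
Word transformations: 'gbk'->'Gbk', 'tul'->'Tul', 'rttb'->'Rttb'
Result: Gbk Tul Rttb


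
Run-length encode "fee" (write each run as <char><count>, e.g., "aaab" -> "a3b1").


Input: 'fee'
Operation: identify consecutive runs
Runs: 'f' -> f1, 'ee' -> e2
Encoded: f1e2


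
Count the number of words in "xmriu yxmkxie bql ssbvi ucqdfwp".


Input string: 'xmriu yxmkxie bql ssbvi ucqdfwp'
Operation: split by spaces
Words found: 'xmriu', 'yxmkxie', 'bql', 'ssbvi', 'ucqdfwp'
Word count: 5


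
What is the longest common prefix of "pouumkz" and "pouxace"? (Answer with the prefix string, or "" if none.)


String 1: 'pouumkz'
String 2: 'pouxace'
Compare position by position:
pos 0: 'p' vs 'p' match
pos 1: 'o' vs 'o' match
pos 2: 'u' vs 'u' match
pos 3: 'u' vs 'x' differ -> stop
Longest common prefix: "pou" (length 3)


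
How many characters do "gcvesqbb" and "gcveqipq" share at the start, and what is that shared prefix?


String 1: 'gcvesqbb'
String 2: 'gcveqipq'
Compare position by position:
pos 0: 'g' vs 'g' match
pos 1: 'c' vs 'c' match
pos 2: 'v' vs 'v' match
pos 3: 'e' vs 'e' match
pos 4: 's' vs 'q' differ -> stop
Longest common prefix: "gcve" (length 4)


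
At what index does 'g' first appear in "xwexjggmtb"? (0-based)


Input string: 'xwexjggmtb'
Target: 'g'
Scanning left to right: s[0]='x', s[1]='w', s[2]='e', s[3]='x', s[4]='j', s[5]='g'
First match at index: 5


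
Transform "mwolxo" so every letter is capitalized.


Input string: 'mwolxo'
Operation: convert each letter to uppercase
Mapping: 'm'->'M', 'w'->'W', 'o'->'O', 'l'->'L', 'x'->'X', 'o'->'O'
Result: MWOLXO


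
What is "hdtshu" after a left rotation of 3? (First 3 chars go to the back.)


Input: 'hdtshu', shift = 3
Operation: split at index 3 and swap parts
Front part s[0:3] = 'hdt'
Back part s[3:] = 'shu'
Rotated = back + front = 'shu' + 'hdt'
Result: shuhdt


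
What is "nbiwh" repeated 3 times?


Input string: 'nbiwh'
Operation: repeat 3 times
Concatenation: 'nbiwh' + 'nbiwh' + 'nbiwh'
Result: nbiwhnbiwhnbiwh


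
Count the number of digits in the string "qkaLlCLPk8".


Input string: 'qkaLlCLPk8'
Operation: count digit characters (0-9)
Scan: 'q', 'k', 'a', 'L', 'l', 'C', 'L', 'P', 'k', '8'(digit)
Digits found: 1
Result: 1


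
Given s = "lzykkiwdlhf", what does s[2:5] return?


Input string: 'lzykkiwdlhf'
Operation: slice [2:5]
Extract characters: s[2]='y', s[3]='k', s[4]='k'
Result: ykk


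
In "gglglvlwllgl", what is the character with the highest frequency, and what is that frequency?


Input: 'gglglvlwllgl'
Operation: tally each character
Counts: 'g':4, 'l':6, 'v':1, 'w':1
Maximum: 'l' appears 6 times


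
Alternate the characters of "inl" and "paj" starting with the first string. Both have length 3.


String 1: 'inl'
String 2: 'paj'
Operation: alternate characters
Pairs: 'i'+'p', 'n'+'a', 'l'+'j'
Result: ipnalj


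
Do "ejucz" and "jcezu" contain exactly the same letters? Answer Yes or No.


String 1: 'ejucz' -> sorted: 'cejuz'
String 2: 'jcezu' -> sorted: 'cejuz'
Compare sorted forms: 'cejuz' == 'cejuz'
Anagram: Yes


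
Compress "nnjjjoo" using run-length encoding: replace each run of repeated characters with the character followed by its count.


Input: 'nnjjjoo'
Operation: identify consecutive runs
Runs: 'nn' -> n2, 'jjj' -> j3, 'oo' -> o2
Encoded: n2j3o2


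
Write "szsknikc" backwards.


Input string: 'szsknikc'
Operation: reverse character order
Original order: 's' -> 'z' -> 's' -> 'k' -> 'n' -> 'i' -> 'k' -> 'c'
Reversed order: 'c' -> 'k' -> 'i' -> 'n' -> 'k' -> 's' -> 'z' -> 's'
Result: ckinkszs


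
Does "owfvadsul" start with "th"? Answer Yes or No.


Input string: 'owfvadsul'
Prefix to check: 'th'
First 2 characters of input: 'ow'
Match: False
Result: No


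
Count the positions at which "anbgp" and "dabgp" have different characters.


String 1: 'anbgp'
String 2: 'dabgp'
Compare each position: pos 0: 'a'!='d', pos 1: 'n'!='a', pos 2: 'b'=='b', pos 3: 'g'=='g', pos 4: 'p'=='p'
Differing positions: 2
Hamming distance: 2


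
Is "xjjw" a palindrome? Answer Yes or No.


Input string: 'xjjw'
Reversed: 'wjjx'
Compare pairs: s[0]='x' vs s[3]='w' (mismatch), s[1]='j' vs s[2]='j' (match)
Palindrome: No


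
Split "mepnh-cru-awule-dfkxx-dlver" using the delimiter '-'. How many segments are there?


Input string: 'mepnh-cru-awule-dfkxx-dlver'
Delimiter: '-'
Split result: 'mepnh', 'cru', 'awule', 'dfkxx', 'dlver'
Number of parts: 5


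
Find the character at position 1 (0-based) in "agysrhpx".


Input string: 'agysrhpx'
Operation: get character at index 1
Index mapping: s[0]='a', s[1]='g'
Result: 'g'


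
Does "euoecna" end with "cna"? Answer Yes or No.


Input string: 'euoecna'
Suffix to check: 'cna'
Last 3 characters of input: 'cna'
Match: True
Result: Yes


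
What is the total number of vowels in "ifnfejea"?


Input string: 'ifnfejea'
Operation: count vowels (a, e, i, o, u)
Scan: s[0]='i' (vowel), s[1]='f', s[2]='n', s[3]='f', s[4]='e' (vowel), s[5]='j', s[6]='e' (vowel), s[7]='a' (vowel)
Vowels found: 4
Result: 4


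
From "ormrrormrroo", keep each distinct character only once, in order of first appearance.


Input: 'ormrrormrroo'
Operation: keep first occurrence of each character
Scan: s[0]='o' new -> keep; s[1]='r' new -> keep; s[2]='m' new -> keep; s[3]='r' seen -> skip; s[4]='r' seen -> skip; s[5]='o' seen -> skip; s[6]='r' seen -> skip; s[7]='m' seen -> skip; s[8]='r' seen -> skip; s[9]='r' seen -> skip; s[10]='o' seen -> skip; s[11]='o' seen -> skip
Result: orm


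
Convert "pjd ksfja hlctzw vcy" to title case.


Input string: 'pjd ksfja hlctzw vcy'
Operation: capitalize first letter of each word
Word transformations: 'pjd'->'Pjd', 'ksfja'->'Ksfja', 'hlctzw'->'Hlctzw', 'vcy'->'Vcy'
Result: Pjd Ksfja Hlctzw Vcy


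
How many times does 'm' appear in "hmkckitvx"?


Input string: 'hmkckitvx'
Target character: 'm'
Scan each position: s[1]='m'
Matches found at indices: 1
Total: 1


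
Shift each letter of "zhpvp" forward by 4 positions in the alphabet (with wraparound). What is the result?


Input: 'zhpvp', shift = 4
Operation: for each letter, (position + 4) mod 26
Mapping: 'z'(25+4=29, 29 mod 26=3)->'d', 'h'(7+4=11)->'l', 'p'(15+4=19)->'t', 'v'(21+4=25)->'z', 'p'(15+4=19)->'t'
Result: dltzt


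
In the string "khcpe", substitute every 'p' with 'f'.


Input string: 'khcpe'
Operation: replace 'p' with 'f'
Positions of 'p': 3
After replacement: khcfe


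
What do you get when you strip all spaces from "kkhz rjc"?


Input string: 'kkhz rjc'
Operation: remove all spaces
Words: 'kkhz', 'rjc'
Join without spaces: kkhzrjc


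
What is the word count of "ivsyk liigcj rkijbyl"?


Input string: 'ivsyk liigcj rkijbyl'
Operation: split by spaces
Words found: 'ivsyk', 'liigcj', 'rkijbyl'
Word count: 3


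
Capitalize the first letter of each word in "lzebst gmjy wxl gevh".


Input string: 'lzebst gmjy wxl gevh'
Operation: capitalize first letter of each word
Word transformations: 'lzebst'->'Lzebst', 'gmjy'->'Gmjy', 'wxl'->'Wxl', 'gevh'->'Gevh'
Result: Lzebst Gmjy Wxl Gevh


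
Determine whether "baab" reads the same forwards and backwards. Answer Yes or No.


Input string: 'baab'
Reversed: 'baab'
Compare pairs: s[0]='b' vs s[3]='b' (match), s[1]='a' vs s[2]='a' (match)
Palindrome: Yes


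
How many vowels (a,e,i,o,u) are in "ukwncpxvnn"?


Input string: 'ukwncpxvnn'
Operation: count vowels (a, e, i, o, u)
Scan: s[0]='u' (vowel), s[1]='k', s[2]='w', s[3]='n', s[4]='c', s[5]='p', s[6]='x', s[7]='v', s[8]='n', s[9]='n'
Vowels found: 1
Result: 1


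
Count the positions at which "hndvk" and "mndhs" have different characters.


String 1: 'hndvk'
String 2: 'mndhs'
Compare each position: pos 0: 'h'!='m', pos 1: 'n'=='n', pos 2: 'd'=='d', pos 3: 'v'!='h', pos 4: 'k'!='s'
Differing positions: 3
Hamming distance: 3


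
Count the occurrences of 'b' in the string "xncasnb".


Input string: 'xncasnb'
Target character: 'b'
Scan each position: s[6]='b'
Matches found at indices: 6
Total: 1


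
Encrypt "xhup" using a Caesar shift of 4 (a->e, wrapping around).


Input: 'xhup', shift = 4
Operation: for each letter, (position + 4) mod 26
Mapping: 'x'(23+4=27, 27 mod 26=1)->'b', 'h'(7+4=11)->'l', 'u'(20+4=24)->'y', 'p'(15+4=19)->'t'
Result: blyt


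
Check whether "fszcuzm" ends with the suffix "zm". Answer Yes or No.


Input string: 'fszcuzm'
Suffix to check: 'zm'
Last 2 characters of input: 'zm'
Match: True
Result: Yes


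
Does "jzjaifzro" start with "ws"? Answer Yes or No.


Input string: 'jzjaifzro'
Prefix to check: 'ws'
First 2 characters of input: 'jz'
Match: False
Result: No


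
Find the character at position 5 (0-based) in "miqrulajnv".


Input string: 'miqrulajnv'
Operation: get character at index 5
Index mapping: s[0]='m', s[1]='i', s[2]='q', s[3]='r', s[4]='u', s[5]='l'
Result: 'l'


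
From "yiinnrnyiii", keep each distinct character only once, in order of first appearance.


Input: 'yiinnrnyiii'
Operation: keep first occurrence of each character
Scan: s[0]='y' new -> keep; s[1]='i' new -> keep; s[2]='i' seen -> skip; s[3]='n' new -> keep; s[4]='n' seen -> skip; s[5]='r' new -> keep; s[6]='n' seen -> skip; s[7]='y' seen -> skip; s[8]='i' seen -> skip; s[9]='i' seen -> skip; s[10]='i' seen -> skip
Result: yinr


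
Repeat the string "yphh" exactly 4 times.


Input string: 'yphh'
Operation: repeat 4 times
Concatenation: 'yphh' + 'yphh' + 'yphh' + 'yphh'
Result: yphhyphhyphhyphh


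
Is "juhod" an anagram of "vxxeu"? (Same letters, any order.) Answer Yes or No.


String 1: 'vxxeu' -> sorted: 'euvxx'
String 2: 'juhod' -> sorted: 'dhjou'
Compare sorted forms: 'euvxx' != 'dhjou'
Anagram: No


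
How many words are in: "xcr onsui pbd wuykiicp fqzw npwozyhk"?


Input string: 'xcr onsui pbd wuykiicp fqzw npwozyhk'
Operation: split by spaces
Words found: 'xcr', 'onsui', 'pbd', 'wuykiicp', 'fqzw', 'npwozyhk'
Word count: 6


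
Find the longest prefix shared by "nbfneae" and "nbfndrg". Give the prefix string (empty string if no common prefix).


String 1: 'nbfneae'
String 2: 'nbfndrg'
Compare position by position:
pos 0: 'n' vs 'n' match
pos 1: 'b' vs 'b' match
pos 2: 'f' vs 'f' match
pos 3: 'n' vs 'n' match
pos 4: 'e' vs 'd' differ -> stop
Longest common prefix: "nbfn" (length 4)


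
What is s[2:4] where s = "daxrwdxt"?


Input string: 'daxrwdxt'
Operation: slice [2:4]
Extract characters: s[2]='x', s[3]='r'
Result: xr


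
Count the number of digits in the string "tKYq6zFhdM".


Input string: 'tKYq6zFhdM'
Operation: count digit characters (0-9)
Scan: 't', 'K', 'Y', 'q', '6'(digit), 'z', 'F', 'h', 'd', 'M'
Digits found: 1
Result: 1


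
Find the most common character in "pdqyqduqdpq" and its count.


Input: 'pdqyqduqdpq'
Operation: tally each character
Counts: 'd':3, 'p':2, 'q':4, 'u':1, 'y':1
Maximum: 'q' appears 4 times


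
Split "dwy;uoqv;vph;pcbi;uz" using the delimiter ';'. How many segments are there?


Input string: 'dwy;uoqv;vph;pcbi;uz'
Delimiter: ';'
Split result: 'dwy', 'uoqv', 'vph', 'pcbi', 'uz'
Number of parts: 5


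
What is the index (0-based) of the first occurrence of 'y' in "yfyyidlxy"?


Input string: 'yfyyidlxy'
Target: 'y'
Scanning left to right: s[0]='y'
First match at index: 0


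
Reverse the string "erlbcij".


Input string: 'erlbcij'
Operation: reverse character order
Original order: 'e' -> 'r' -> 'l' -> 'b' -> 'c' -> 'i' -> 'j'
Reversed order: 'j' -> 'i' -> 'c' -> 'b' -> 'l' -> 'r' -> 'e'
Result: jicblre


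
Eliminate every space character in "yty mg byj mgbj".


Input string: 'yty mg byj mgbj'
Operation: remove all spaces
Words: 'yty', 'mg', 'byj', 'mgbj'
Join without spaces: ytymgbyjmgbj


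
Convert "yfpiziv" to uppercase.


Input string: 'yfpiziv'
Operation: convert each letter to uppercase
Mapping: 'y'->'Y', 'f'->'F', 'p'->'P', 'i'->'I', 'z'->'Z', 'i'->'I', 'v'->'V'
Result: YFPIZIV


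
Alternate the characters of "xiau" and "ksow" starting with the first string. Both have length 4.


String 1: 'xiau'
String 2: 'ksow'
Operation: alternate characters
Pairs: 'x'+'k', 'i'+'s', 'a'+'o', 'u'+'w'
Result: xkisaouw


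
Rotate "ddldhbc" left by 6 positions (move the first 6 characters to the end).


Input: 'ddldhbc', shift = 6
Operation: split at index 6 and swap parts
Front part s[0:6] = 'ddldhb'
Back part s[6:] = 'c'
Rotated = back + front = 'c' + 'ddldhb'
Result: cddldhb


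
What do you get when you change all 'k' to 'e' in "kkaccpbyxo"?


Input string: 'kkaccpbyxo'
Operation: replace 'k' with 'e'
Positions of 'k': 0, 1
After replacement: eeaccpbyxo


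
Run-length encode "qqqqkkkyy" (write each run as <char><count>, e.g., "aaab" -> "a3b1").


Input: 'qqqqkkkyy'
Operation: identify consecutive runs
Runs: 'qqqq' -> q4, 'kkk' -> k3, 'yy' -> y2
Encoded: q4k3y2


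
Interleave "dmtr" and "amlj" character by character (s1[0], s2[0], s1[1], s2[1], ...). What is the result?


String 1: 'dmtr'
String 2: 'amlj'
Operation: alternate characters
Pairs: 'd'+'a', 'm'+'m', 't'+'l', 'r'+'j'
Result: dammtlrj


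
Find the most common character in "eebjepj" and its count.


Input: 'eebjepj'
Operation: tally each character
Counts: 'b':1, 'e':3, 'j':2, 'p':1
Maximum: 'e' appears 3 times


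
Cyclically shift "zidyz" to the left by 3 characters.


Input: 'zidyz', shift = 3
Operation: split at index 3 and swap parts
Front part s[0:3] = 'zid'
Back part s[3:] = 'yz'
Rotated = back + front = 'yz' + 'zid'
Result: yzzid


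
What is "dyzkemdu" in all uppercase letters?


Input string: 'dyzkemdu'
Operation: convert each letter to uppercase
Mapping: 'd'->'D', 'y'->'Y', 'z'->'Z', 'k'->'K', 'e'->'E', 'm'->'M', 'd'->'D', 'u'->'U'
Result: DYZKEMDU


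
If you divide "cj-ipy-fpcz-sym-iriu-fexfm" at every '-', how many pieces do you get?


Input string: 'cj-ipy-fpcz-sym-iriu-fexfm'
Delimiter: '-'
Split result: 'cj', 'ipy', 'fpcz', 'sym', 'iriu', 'fexfm'
Number of parts: 6


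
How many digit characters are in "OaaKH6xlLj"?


Input string: 'OaaKH6xlLj'
Operation: count digit characters (0-9)
Scan: 'O', 'a', 'a', 'K', 'H', '6'(digit), 'x', 'l', 'L', 'j'
Digits found: 1
Result: 1


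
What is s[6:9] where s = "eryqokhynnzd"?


Input string: 'eryqokhynnzd'
Operation: slice [6:9]
Extract characters: s[6]='h', s[7]='y', s[8]='n'
Result: hyn


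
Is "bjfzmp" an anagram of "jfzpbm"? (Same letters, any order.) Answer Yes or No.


String 1: 'jfzpbm' -> sorted: 'bfjmpz'
String 2: 'bjfzmp' -> sorted: 'bfjmpz'
Compare sorted forms: 'bfjmpz' == 'bfjmpz'
Anagram: Yes


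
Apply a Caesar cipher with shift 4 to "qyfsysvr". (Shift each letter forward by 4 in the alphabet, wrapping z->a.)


Input: 'qyfsysvr', shift = 4
Operation: for each letter, (position + 4) mod 26
Mapping: 'q'(16+4=20)->'u', 'y'(24+4=28, 28 mod 26=2)->'c', 'f'(5+4=9)->'j', 's'(18+4=22)->'w', 'y'(24+4=28, 28 mod 26=2)->'c', 's'(18+4=22)->'w', 'v'(21+4=25)->'z', 'r'(17+4=21)->'v'
Result: ucjwcwzv


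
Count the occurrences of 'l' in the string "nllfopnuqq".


Input string: 'nllfopnuqq'
Target character: 'l'
Scan each position: s[1]='l', s[2]='l'
Matches found at indices: 1, 2
Total: 2


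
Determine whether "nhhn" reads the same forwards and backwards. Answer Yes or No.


Input string: 'nhhn'
Reversed: 'nhhn'
Compare pairs: s[0]='n' vs s[3]='n' (match), s[1]='h' vs s[2]='h' (match)
Palindrome: Yes


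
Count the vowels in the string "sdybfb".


Input string: 'sdybfb'
Operation: count vowels (a, e, i, o, u)
Scan: s[0]='s', s[1]='d', s[2]='y', s[3]='b', s[4]='f', s[5]='b'
Vowels found: 0
Result: 0


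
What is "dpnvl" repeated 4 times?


Input string: 'dpnvl'
Operation: repeat 4 times
Concatenation: 'dpnvl' + 'dpnvl' + 'dpnvl' + 'dpnvl'
Result: dpnvldpnvldpnvldpnvl


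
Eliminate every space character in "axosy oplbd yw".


Input string: 'axosy oplbd yw'
Operation: remove all spaces
Words: 'axosy', 'oplbd', 'yw'
Join without spaces: axosyoplbdyw


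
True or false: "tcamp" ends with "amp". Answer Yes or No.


Input string: 'tcamp'
Suffix to check: 'amp'
Last 3 characters of input: 'amp'
Match: True
Result: Yes


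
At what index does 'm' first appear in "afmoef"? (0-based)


Input string: 'afmoef'
Target: 'm'
Scanning left to right: s[0]='a', s[1]='f', s[2]='m'
First match at index: 2


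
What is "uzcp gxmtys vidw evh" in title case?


Input string: 'uzcp gxmtys vidw evh'
Operation: capitalize first letter of each word
Word transformations: 'uzcp'->'Uzcp', 'gxmtys'->'Gxmtys', 'vidw'->'Vidw', 'evh'->'Evh'
Result: Uzcp Gxmtys Vidw Evh


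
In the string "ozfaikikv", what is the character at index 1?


Input string: 'ozfaikikv'
Operation: get character at index 1
Index mapping: s[0]='o', s[1]='z'
Result: 'z'


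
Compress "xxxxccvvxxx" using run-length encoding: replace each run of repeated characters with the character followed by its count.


Input: 'xxxxccvvxxx'
Operation: identify consecutive runs
Runs: 'xxxx' -> x4, 'cc' -> c2, 'vv' -> v2, 'xxx' -> x3
Encoded: x4c2v2x3


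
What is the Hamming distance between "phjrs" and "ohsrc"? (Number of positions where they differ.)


String 1: 'phjrs'
String 2: 'ohsrc'
Compare each position: pos 0: 'p'!='o', pos 1: 'h'=='h', pos 2: 'j'!='s', pos 3: 'r'=='r', pos 4: 's'!='c'
Differing positions: 3
Hamming distance: 3


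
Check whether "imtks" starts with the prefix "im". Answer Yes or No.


Input string: 'imtks'
Prefix to check: 'im'
First 2 characters of input: 'im'
Match: True
Result: Yes


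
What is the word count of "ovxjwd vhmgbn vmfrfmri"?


Input string: 'ovxjwd vhmgbn vmfrfmri'
Operation: split by spaces
Words found: 'ovxjwd', 'vhmgbn', 'vmfrfmri'
Word count: 3


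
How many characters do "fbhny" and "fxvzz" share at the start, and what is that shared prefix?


String 1: 'fbhny'
String 2: 'fxvzz'
Compare position by position:
pos 0: 'f' vs 'f' match
pos 1: 'b' vs 'x' differ -> stop
Longest common prefix: "f" (length 1)


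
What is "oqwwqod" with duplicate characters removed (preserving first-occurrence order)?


Input: 'oqwwqod'
Operation: keep first occurrence of each character
Scan: s[0]='o' new -> keep; s[1]='q' new -> keep; s[2]='w' new -> keep; s[3]='w' seen -> skip; s[4]='q' seen -> skip; s[5]='o' seen -> skip; s[6]='d' new -> keep
Result: oqwd


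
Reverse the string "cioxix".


Input string: 'cioxix'
Operation: reverse character order
Original order: 'c' -> 'i' -> 'o' -> 'x' -> 'i' -> 'x'
Reversed order: 'x' -> 'i' -> 'x' -> 'o' -> 'i' -> 'c'
Result: xixoic


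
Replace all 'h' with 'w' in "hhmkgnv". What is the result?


Input string: 'hhmkgnv'
Operation: replace 'h' with 'w'
Positions of 'h': 0, 1
After replacement: wwmkgnv


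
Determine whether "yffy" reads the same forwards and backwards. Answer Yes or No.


Input string: 'yffy'
Reversed: 'yffy'
Compare pairs: s[0]='y' vs s[3]='y' (match), s[1]='f' vs s[2]='f' (match)
Palindrome: Yes


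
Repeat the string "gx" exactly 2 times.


Input string: 'gx'
Operation: repeat 2 times
Concatenation: 'gx' + 'gx'
Result: gxgx


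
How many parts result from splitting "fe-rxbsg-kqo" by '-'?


Input string: 'fe-rxbsg-kqo'
Delimiter: '-'
Split result: 'fe', 'rxbsg', 'kqo'
Number of parts: 3
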